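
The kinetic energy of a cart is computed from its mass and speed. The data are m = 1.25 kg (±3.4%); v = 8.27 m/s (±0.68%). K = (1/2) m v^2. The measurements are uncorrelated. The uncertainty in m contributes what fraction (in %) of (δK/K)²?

(δK/K)² = (1·δm/m)² + (2·δv/v)²
  m term: (1×0.0340)² = 0.00116
  v term: (2×0.00680)² = 0.000185
Total = 0.00134. Share from m = 0.00116/0.00134 = 0.862.

86.2%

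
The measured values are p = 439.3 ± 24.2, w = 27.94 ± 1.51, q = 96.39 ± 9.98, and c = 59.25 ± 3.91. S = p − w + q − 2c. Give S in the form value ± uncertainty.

S is a linear combination, so absolute uncertainties add in quadrature:
  (δp)² = 586;  (δw)² = 2.28;  (δq)² = 99.6;  (2·δc)² = 61.2
δS = √(749) = 27.4
S = 389.2.

389.2 ± 27.4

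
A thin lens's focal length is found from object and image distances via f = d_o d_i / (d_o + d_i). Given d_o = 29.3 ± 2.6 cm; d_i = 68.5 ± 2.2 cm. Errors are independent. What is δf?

∂f/∂d_o = (d_i/(d_o+d_i))² = 0.491;  ∂f/∂d_i = (d_o/(d_o+d_i))² = 0.0898
δf = √((∂f/∂d_o · δd_o)² + (∂f/∂d_i · δd_i)²) = √(1.63 + 0.0390) = 1.29 cm

1.29 cm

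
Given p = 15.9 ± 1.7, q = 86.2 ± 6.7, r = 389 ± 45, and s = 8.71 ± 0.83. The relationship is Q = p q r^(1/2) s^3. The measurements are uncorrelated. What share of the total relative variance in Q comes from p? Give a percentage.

(δQ/Q)² = (1·δp/p)² + (1·δq/q)² + (½·δr/r)² + (3·δs/s)²
  p term: (1×0.107)² = 0.0114
  q term: (1×0.0777)² = 0.00604
  r term: (0.5×0.116)² = 0.00335
  s term: (3×0.0953)² = 0.0817
Total = 0.103. Share from p = 0.0114/0.103 = 0.111.

11.1%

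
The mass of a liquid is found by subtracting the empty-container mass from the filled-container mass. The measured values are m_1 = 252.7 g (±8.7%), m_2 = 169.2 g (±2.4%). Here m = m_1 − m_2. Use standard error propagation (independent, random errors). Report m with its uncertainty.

Each term contributes (cᵢ δxᵢ)² to (δm)²:
  (δm_1)² = 483;  (δm_2)² = 16.5
δm = √(500) = 22.4 g
m = 83.50 g.

83.50 ± 22.4 g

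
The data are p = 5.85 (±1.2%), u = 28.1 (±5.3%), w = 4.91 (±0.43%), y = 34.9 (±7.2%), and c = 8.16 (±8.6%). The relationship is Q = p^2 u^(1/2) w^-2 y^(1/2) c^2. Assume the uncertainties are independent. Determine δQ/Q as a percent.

18.0%

Products/powers → add relative errors in quadrature, weighted by exponent:
  (2·δp/p)² = (2×0.0120)² = 0.000576;  (½·δu/u)² = (0.5×0.0530)² = 0.000702;  (-2·δw/w)² = (-2×0.00430)² = 7.4e-05;  (½·δy/y)² = (0.5×0.0720)² = 0.00130;  (2·δc/c)² = (2×0.0860)² = 0.0296
δQ/Q = √(0.0322) = 0.180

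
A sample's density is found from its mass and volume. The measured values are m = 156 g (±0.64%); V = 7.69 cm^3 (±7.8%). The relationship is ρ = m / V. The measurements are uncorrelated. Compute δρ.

Since ρ is a product/quotient, work with relative uncertainties:
  (1·δm/m)² = (1×0.00640)² = 4.1e-05;  (-1·δV/V)² = (-1×0.0780)² = 0.00608
δρ/ρ = √(0.00612) = 0.0783
ρ = 20.3 g/cm^3, so δρ = 0.0783 × 20.3 = 1.59 g/cm^3.

1.59 g/cm^3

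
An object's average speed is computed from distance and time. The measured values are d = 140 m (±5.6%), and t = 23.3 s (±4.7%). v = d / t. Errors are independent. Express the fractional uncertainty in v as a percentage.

Products/powers → add relative errors in quadrature, weighted by exponent:
  (1·δd/d)² = (1×0.0560)² = 0.00314;  (-1·δt/t)² = (-1×0.0470)² = 0.00221
δv/v = √(0.00534) = 0.0731

7.31%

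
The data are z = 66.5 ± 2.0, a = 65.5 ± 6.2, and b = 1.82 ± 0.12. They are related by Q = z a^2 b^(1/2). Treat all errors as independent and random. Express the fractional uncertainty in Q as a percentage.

Products/powers → add relative errors in quadrature, weighted by exponent:
  (1·δz/z)² = (1×0.0301)² = 0.000905;  (2·δa/a)² = (2×0.0947)² = 0.0358;  (½·δb/b)² = (0.5×0.0659)² = 0.00109
δQ/Q = √(0.0378) = 0.195

19.5%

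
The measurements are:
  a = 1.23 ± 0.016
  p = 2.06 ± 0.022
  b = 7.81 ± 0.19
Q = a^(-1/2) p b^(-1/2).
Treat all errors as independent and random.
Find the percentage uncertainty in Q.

1.74%

For a monomial Q ∝ a^(-1/2), p, b^(-1/2), fractional errors add in quadrature:
  (−½·δa/a)² = (-0.5×0.0130)² = 4.23e-05;  (1·δp/p)² = (1×0.0107)² = 0.000114;  (−½·δb/b)² = (-0.5×0.0243)² = 0.000148
δQ/Q = √(0.000304) = 0.0174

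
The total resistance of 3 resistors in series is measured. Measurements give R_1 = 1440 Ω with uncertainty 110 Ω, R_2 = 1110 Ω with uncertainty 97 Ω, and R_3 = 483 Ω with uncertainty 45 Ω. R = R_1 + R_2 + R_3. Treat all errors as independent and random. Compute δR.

153 Ω

For a sum/difference, combine absolute errors in quadrature:
  (δR_1)² = 12100;  (δR_2)² = 9410;  (δR_3)² = 2020
δR = √(23500) = 153 Ω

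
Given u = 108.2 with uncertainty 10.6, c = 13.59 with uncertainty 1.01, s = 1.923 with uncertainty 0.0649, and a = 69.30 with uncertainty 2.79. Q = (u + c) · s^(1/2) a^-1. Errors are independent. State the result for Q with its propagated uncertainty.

2.437 ± 0.238

Let w = u + c = 121.8. δw = √(δu² + δc²) = √(112 + 1.02) = 10.6, so δw/w = 0.0874.
Q is then a monomial in w, s, a:
δQ/Q = √((δw/w)² + (½·δs/s)² + (-1·δa/a)²) = √(0.00764 + 0.000285 + 0.00162) = 0.0977
Q = 2.437, so δQ = 0.0977 × 2.437 = 0.238.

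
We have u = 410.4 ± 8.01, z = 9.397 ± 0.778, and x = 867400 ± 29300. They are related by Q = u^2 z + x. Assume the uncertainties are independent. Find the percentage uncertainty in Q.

6.03%

Let p = u^2·z = 1.583e+06. δp/p = √((2·δu/u)² + (1·δz/z)²) = √(0.00152 + 0.00685) = 0.0915, so δp = 1.45e+05.
Q = p + x: δQ = √(δp² + δx²) = √(2.1e+10 + 8.58e+08) = 1.48e+05
Q = 2.45e+06, so δQ/Q = 1.48e+05/2.45e+06 = 0.0603.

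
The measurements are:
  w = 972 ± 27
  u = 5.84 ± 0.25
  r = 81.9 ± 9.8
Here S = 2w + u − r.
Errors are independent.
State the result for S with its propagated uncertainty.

For a sum/difference, combine absolute errors in quadrature:
  (2·δw)² = 2920;  (δu)² = 0.0625;  (δr)² = 96.0
δS = √(3010) = 54.9
S = 1870.

1870 ± 54.9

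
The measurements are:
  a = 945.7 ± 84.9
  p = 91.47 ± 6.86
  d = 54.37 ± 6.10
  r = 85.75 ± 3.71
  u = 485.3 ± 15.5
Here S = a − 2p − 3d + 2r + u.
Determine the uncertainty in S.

89.6

Absolute uncertainties add in quadrature for a linear combination:
  (δa)² = 7210;  (2·δp)² = 188;  (3·δd)² = 335;  (2·δr)² = 55.1;  (δu)² = 240
δS = √(8030) = 89.6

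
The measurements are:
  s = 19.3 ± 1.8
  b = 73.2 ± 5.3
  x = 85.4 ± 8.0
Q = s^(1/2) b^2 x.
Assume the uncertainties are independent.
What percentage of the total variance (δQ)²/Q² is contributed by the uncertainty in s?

6.81%

(δQ/Q)² = (½·δs/s)² + (2·δb/b)² + (1·δx/x)²
  s term: (0.5×0.0933)² = 0.00217
  b term: (2×0.0724)² = 0.0210
  x term: (1×0.0937)² = 0.00878
Total = 0.0319. Share from s = 0.00217/0.0319 = 0.0681.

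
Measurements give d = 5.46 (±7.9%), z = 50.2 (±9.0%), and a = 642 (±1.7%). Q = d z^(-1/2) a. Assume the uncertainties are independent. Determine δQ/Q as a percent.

Q is a product of powers, so relative uncertainties combine in quadrature:
  (1·δd/d)² = (1×0.0790)² = 0.00624;  (−½·δz/z)² = (-0.5×0.0900)² = 0.00202;  (1·δa/a)² = (1×0.0170)² = 0.000289
δQ/Q = √(0.00856) = 0.0925

9.25%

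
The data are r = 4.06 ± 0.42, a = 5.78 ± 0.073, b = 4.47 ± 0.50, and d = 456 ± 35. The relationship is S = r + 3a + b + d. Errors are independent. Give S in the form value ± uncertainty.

482 ± 35.0

Absolute uncertainties add in quadrature for a linear combination:
  (δr)² = 0.176;  (3·δa)² = 0.0480;  (δb)² = 0.250;  (δd)² = 1220
δS = √(1230) = 35.0
S = 482.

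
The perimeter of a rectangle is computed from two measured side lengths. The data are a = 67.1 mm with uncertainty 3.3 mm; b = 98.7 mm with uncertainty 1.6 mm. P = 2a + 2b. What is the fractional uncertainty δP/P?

Sums and differences: (δP)² = Σ (cᵢ δxᵢ)².
  (2·δa)² = 43.6;  (2·δb)² = 10.2
δP = √(53.8) = 7.33 mm
P = 332 mm, so δP/P = 7.33/332 = 0.0221.

0.0221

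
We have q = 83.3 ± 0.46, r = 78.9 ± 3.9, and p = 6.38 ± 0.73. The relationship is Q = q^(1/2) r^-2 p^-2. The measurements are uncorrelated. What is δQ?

Each factor contributes (exponent × relative error)² to (δQ/Q)²:
  (½·δq/q)² = (0.5×0.00552)² = 7.62e-06;  (-2·δr/r)² = (-2×0.0494)² = 0.00977;  (-2·δp/p)² = (-2×0.114)² = 0.0524
δQ/Q = √(0.0621) = 0.249
Q = 3.6e-05, so δQ = 0.249 × 3.6e-05 = 8.98e-06.

8.98e-06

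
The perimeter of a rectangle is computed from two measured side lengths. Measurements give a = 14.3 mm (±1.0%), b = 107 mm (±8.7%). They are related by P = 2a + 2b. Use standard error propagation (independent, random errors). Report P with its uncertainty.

Absolute uncertainties add in quadrature for a linear combination:
  (2·δa)² = 0.0818;  (2·δb)² = 347
δP = √(347) = 18.6 mm
P = 243 mm.

243 ± 18.6 mm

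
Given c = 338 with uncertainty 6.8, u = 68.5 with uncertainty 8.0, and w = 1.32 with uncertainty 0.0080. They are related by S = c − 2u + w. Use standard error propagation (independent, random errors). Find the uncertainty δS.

S is a linear combination, so absolute uncertainties add in quadrature:
  (δc)² = 46.2;  (2·δu)² = 256;  (δw)² = 6.4e-05
δS = √(302) = 17.4

17.4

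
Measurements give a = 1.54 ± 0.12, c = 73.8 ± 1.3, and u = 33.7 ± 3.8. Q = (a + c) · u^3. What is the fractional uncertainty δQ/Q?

0.339

Let w = a + c = 75.3. δw = √(δa² + δc²) = √(0.0144 + 1.69) = 1.31, so δw/w = 0.0173.
Q is then a monomial in w, u:
δQ/Q = √((δw/w)² + (3·δu/u)²) = √(0.000300 + 0.114) = 0.339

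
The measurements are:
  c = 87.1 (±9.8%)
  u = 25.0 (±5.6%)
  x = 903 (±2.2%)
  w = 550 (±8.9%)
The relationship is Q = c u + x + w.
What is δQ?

Let p = c·u = 2180. δp/p = √((1·δc/c)² + (1·δu/u)²) = √(0.00960 + 0.00314) = 0.113, so δp = 246.
Q = p + x + w: δQ = √(δp² + δx² + δw²) = √(60400 + 395 + 2400) = 251

251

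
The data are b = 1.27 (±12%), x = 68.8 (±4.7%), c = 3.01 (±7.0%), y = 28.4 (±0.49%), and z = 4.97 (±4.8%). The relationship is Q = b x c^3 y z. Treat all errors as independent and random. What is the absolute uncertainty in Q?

Q is a product of powers, so relative uncertainties combine in quadrature:
  (1·δb/b)² = (1×0.120)² = 0.0144;  (1·δx/x)² = (1×0.0470)² = 0.00221;  (3·δc/c)² = (3×0.0700)² = 0.0441;  (1·δy/y)² = (1×0.00490)² = 2.4e-05;  (1·δz/z)² = (1×0.0480)² = 0.00230
δQ/Q = √(0.0630) = 0.251
Q = 3.36e+05, so δQ = 0.251 × 3.36e+05 = 84400.

84400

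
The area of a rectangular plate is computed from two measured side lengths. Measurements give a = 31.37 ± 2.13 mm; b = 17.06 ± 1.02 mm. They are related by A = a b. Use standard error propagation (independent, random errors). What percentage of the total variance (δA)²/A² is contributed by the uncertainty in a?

(δA/A)² = (1·δa/a)² + (1·δb/b)²
  a term: (1×0.0679)² = 0.00461
  b term: (1×0.0598)² = 0.00357
Total = 0.00819. Share from a = 0.00461/0.00819 = 0.563.

56.3%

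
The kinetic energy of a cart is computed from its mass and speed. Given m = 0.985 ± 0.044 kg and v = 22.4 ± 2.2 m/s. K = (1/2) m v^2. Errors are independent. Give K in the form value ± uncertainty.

247 ± 49.8 J

Relative error in a monomial: (δK/K)² = Σ (nᵢ · δxᵢ/xᵢ)².
  (1·δm/m)² = (1×0.0447)² = 0.00200;  (2·δv/v)² = (2×0.0982)² = 0.0386
δK/K = √(0.0406) = 0.201
K = 247 J, so δK = 0.201 × 247 = 49.8 J.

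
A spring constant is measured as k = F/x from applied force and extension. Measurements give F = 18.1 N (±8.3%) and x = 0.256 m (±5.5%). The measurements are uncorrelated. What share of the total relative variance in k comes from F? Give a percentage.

(δk/k)² = (1·δF/F)² + (-1·δx/x)²
  F term: (1×0.0830)² = 0.00689
  x term: (-1×0.0550)² = 0.00302
Total = 0.00991. Share from F = 0.00689/0.00991 = 0.695.

69.5%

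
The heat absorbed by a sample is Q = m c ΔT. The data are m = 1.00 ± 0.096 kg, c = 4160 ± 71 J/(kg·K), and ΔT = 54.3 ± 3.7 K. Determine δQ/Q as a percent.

Relative error in a monomial: (δQ/Q)² = Σ (nᵢ · δxᵢ/xᵢ)².
  (1·δm/m)² = (1×0.0960)² = 0.00922;  (1·δc/c)² = (1×0.0171)² = 0.000291;  (1·δΔT/ΔT)² = (1×0.0681)² = 0.00464
δQ/Q = √(0.0142) = 0.119

11.9%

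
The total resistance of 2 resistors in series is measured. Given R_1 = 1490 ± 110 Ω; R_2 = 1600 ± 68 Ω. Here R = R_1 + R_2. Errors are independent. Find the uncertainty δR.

Absolute uncertainties add in quadrature for a linear combination:
  (δR_1)² = 12100;  (δR_2)² = 4620
δR = √(16700) = 129 Ω

129 Ω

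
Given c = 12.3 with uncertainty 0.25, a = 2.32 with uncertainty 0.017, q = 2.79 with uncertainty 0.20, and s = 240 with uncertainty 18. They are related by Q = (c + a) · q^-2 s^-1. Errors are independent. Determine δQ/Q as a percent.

Let u = c + a = 14.6. δu = √(δc² + δa²) = √(0.0625 + 0.000289) = 0.251, so δu/u = 0.0171.
Q is then a monomial in u, q, s:
δQ/Q = √((δu/u)² + (-2·δq/q)² + (-1·δs/s)²) = √(0.000294 + 0.0206 + 0.00562) = 0.163

16.3%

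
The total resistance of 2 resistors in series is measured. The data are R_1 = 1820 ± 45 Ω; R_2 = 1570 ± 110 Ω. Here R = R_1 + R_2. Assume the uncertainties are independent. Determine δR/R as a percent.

Absolute uncertainties add in quadrature for a linear combination:
  (δR_1)² = 2020;  (δR_2)² = 12100
δR = √(14100) = 119 Ω
R = 3390 Ω, so δR/R = 119/3390 = 0.0351.

3.51%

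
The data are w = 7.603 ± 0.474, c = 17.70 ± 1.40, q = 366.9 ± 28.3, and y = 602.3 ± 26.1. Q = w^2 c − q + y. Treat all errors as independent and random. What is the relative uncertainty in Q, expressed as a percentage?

Let p = w^2·c = 1023. δp/p = √((2·δw/w)² + (1·δc/c)²) = √(0.0155 + 0.00626) = 0.148, so δp = 151.
Q = p − q + y: δQ = √(δp² + δq² + δy²) = √(22800 + 801 + 681) = 156
Q = 1259, so δQ/Q = 156/1259 = 0.124.

12.4%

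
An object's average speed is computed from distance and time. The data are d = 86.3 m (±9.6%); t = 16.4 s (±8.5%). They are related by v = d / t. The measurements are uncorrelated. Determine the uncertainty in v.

0.675 m/s

Products/powers → add relative errors in quadrature, weighted by exponent:
  (1·δd/d)² = (1×0.0960)² = 0.00922;  (-1·δt/t)² = (-1×0.0850)² = 0.00723
δv/v = √(0.0164) = 0.128
v = 5.26 m/s, so δv = 0.128 × 5.26 = 0.675 m/s.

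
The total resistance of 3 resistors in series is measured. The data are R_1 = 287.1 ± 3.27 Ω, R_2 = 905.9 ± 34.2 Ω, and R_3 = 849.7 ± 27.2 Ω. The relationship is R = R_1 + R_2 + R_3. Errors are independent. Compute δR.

43.8 Ω

For a sum/difference, combine absolute errors in quadrature:
  (δR_1)² = 10.7;  (δR_2)² = 1170;  (δR_3)² = 740
δR = √(1920) = 43.8 Ω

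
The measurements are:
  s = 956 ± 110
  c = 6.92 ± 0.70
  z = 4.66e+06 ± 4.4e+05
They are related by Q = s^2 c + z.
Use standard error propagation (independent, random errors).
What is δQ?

1.65e+06

Let p = s^2·c = 6.32e+06. δp/p = √((2·δs/s)² + (1·δc/c)²) = √(0.0530 + 0.0102) = 0.251, so δp = 1.59e+06.
Q = p + z: δQ = √(δp² + δz²) = √(2.53e+12 + 1.94e+11) = 1.65e+06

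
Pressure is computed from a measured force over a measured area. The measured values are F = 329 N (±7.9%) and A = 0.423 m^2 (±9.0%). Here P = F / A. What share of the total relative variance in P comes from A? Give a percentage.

56.5%

(δP/P)² = (1·δF/F)² + (-1·δA/A)²
  F term: (1×0.0790)² = 0.00624
  A term: (-1×0.0900)² = 0.00810
Total = 0.0143. Share from A = 0.00810/0.0143 = 0.565.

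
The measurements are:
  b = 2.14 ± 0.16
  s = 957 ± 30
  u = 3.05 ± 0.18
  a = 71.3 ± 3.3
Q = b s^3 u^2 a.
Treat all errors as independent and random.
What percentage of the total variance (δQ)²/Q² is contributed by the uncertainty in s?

(δQ/Q)² = (1·δb/b)² + (3·δs/s)² + (2·δu/u)² + (1·δa/a)²
  b term: (1×0.0748)² = 0.00559
  s term: (3×0.0313)² = 0.00884
  u term: (2×0.0590)² = 0.0139
  a term: (1×0.0463)² = 0.00214
Total = 0.0305. Share from s = 0.00884/0.0305 = 0.290.

29.0%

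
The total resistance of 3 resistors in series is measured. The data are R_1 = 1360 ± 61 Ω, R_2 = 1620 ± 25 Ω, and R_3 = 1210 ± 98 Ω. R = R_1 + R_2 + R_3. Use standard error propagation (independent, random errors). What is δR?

Sums and differences: (δR)² = Σ (cᵢ δxᵢ)².
  (δR_1)² = 3720;  (δR_2)² = 625;  (δR_3)² = 9600
δR = √(14000) = 118 Ω

118 Ω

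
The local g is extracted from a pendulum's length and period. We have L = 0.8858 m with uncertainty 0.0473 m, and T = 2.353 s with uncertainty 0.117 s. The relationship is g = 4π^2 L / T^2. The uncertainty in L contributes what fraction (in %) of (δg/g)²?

22.4%

(δg/g)² = (1·δL/L)² + (-2·δT/T)²
  L term: (1×0.0534)² = 0.00285
  T term: (-2×0.0497)² = 0.00989
Total = 0.0127. Share from L = 0.00285/0.0127 = 0.224.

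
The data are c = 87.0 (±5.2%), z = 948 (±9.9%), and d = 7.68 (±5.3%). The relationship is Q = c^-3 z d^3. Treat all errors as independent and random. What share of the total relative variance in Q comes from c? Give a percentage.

41.0%

(δQ/Q)² = (-3·δc/c)² + (1·δz/z)² + (3·δd/d)²
  c term: (-3×0.0520)² = 0.0243
  z term: (1×0.0990)² = 0.00980
  d term: (3×0.0530)² = 0.0253
Total = 0.0594. Share from c = 0.0243/0.0594 = 0.410.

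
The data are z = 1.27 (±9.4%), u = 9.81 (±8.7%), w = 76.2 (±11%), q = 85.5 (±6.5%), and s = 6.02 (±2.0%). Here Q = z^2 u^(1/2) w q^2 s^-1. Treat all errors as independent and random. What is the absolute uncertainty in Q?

1.21e+05

Each factor contributes (exponent × relative error)² to (δQ/Q)²:
  (2·δz/z)² = (2×0.0940)² = 0.0353;  (½·δu/u)² = (0.5×0.0870)² = 0.00189;  (1·δw/w)² = (1×0.110)² = 0.0121;  (2·δq/q)² = (2×0.0650)² = 0.0169;  (-1·δs/s)² = (-1×0.0200)² = 0.000400
δQ/Q = √(0.0666) = 0.258
Q = 4.67e+05, so δQ = 0.258 × 4.67e+05 = 1.21e+05.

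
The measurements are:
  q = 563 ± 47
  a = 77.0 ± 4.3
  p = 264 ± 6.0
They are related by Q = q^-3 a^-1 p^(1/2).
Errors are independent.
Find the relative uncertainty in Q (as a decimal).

0.257

Q is a product of powers, so relative uncertainties combine in quadrature:
  (-3·δq/q)² = (-3×0.0835)² = 0.0627;  (-1·δa/a)² = (-1×0.0558)² = 0.00312;  (½·δp/p)² = (0.5×0.0227)² = 0.000129
δQ/Q = √(0.0660) = 0.257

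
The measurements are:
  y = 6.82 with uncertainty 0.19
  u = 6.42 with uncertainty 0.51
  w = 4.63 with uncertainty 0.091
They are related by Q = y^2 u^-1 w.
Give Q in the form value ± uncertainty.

Each factor contributes (exponent × relative error)² to (δQ/Q)²:
  (2·δy/y)² = (2×0.0279)² = 0.00310;  (-1·δu/u)² = (-1×0.0794)² = 0.00631;  (1·δw/w)² = (1×0.0197)² = 0.000386
δQ/Q = √(0.00980) = 0.0990
Q = 33.5, so δQ = 0.0990 × 33.5 = 3.32.

33.5 ± 3.32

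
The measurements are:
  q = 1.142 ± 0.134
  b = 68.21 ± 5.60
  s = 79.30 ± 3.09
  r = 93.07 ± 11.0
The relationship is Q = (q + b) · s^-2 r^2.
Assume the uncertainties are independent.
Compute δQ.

Let u = q + b = 69.35. δu = √(δq² + δb²) = √(0.0180 + 31.4) = 5.60, so δu/u = 0.0808.
Q is then a monomial in u, s, r:
δQ/Q = √((δu/u)² + (-2·δs/s)² + (2·δr/r)²) = √(0.00652 + 0.00607 + 0.0559) = 0.262
Q = 95.53, so δQ = 0.262 × 95.53 = 25.0.

25.0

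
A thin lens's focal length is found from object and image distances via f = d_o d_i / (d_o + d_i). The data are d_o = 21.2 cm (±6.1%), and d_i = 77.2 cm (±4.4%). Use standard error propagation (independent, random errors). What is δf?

∂f/∂d_o = (d_i/(d_o+d_i))² = 0.616;  ∂f/∂d_i = (d_o/(d_o+d_i))² = 0.0464
δf = √((∂f/∂d_o · δd_o)² + (∂f/∂d_i · δd_i)²) = √(0.634 + 0.0249) = 0.811 cm

0.811 cm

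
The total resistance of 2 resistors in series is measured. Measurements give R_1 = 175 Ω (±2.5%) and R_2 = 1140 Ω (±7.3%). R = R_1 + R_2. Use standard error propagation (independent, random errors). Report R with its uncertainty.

1320 ± 83.3 Ω

Absolute uncertainties add in quadrature for a linear combination:
  (δR_1)² = 19.1;  (δR_2)² = 6930
δR = √(6940) = 83.3 Ω
R = 1320 Ω.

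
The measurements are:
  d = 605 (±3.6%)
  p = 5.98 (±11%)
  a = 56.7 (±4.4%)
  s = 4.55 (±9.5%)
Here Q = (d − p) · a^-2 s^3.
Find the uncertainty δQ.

Let u = d − p = 599. δu = √(δd² + δp²) = √(474 + 0.433) = 21.8, so δu/u = 0.0364.
Q is then a monomial in u, a, s:
δQ/Q = √((δu/u)² + (-2·δa/a)² + (3·δs/s)²) = √(0.00132 + 0.00774 + 0.0812) = 0.300
Q = 17.6, so δQ = 0.300 × 17.6 = 5.27.

5.27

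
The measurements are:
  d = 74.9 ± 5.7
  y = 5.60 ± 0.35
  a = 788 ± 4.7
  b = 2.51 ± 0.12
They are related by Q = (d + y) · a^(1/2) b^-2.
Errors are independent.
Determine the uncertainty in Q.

Let u = d + y = 80.5. δu = √(δd² + δy²) = √(32.5 + 0.122) = 5.71, so δu/u = 0.0709.
Q is then a monomial in u, a, b:
δQ/Q = √((δu/u)² + (½·δa/a)² + (-2·δb/b)²) = √(0.00503 + 8.89e-06 + 0.00914) = 0.119
Q = 359, so δQ = 0.119 × 359 = 42.7.

42.7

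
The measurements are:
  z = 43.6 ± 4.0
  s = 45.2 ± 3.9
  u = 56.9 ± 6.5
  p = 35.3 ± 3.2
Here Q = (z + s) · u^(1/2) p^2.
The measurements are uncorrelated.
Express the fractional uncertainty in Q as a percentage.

20.0%

Let w = z + s = 88.8. δw = √(δz² + δs²) = √(16.0 + 15.2) = 5.59, so δw/w = 0.0629.
Q is then a monomial in w, u, p:
δQ/Q = √((δw/w)² + (½·δu/u)² + (2·δp/p)²) = √(0.00396 + 0.00326 + 0.0329) = 0.200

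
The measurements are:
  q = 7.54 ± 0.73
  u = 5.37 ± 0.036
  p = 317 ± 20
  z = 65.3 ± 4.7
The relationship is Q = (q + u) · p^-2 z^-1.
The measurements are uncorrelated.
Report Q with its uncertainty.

Let w = q + u = 12.9. δw = √(δq² + δu²) = √(0.533 + 0.00130) = 0.731, so δw/w = 0.0566.
Q is then a monomial in w, p, z:
δQ/Q = √((δw/w)² + (-2·δp/p)² + (-1·δz/z)²) = √(0.00321 + 0.0159 + 0.00518) = 0.156
Q = 1.97e-06, so δQ = 0.156 × 1.97e-06 = 3.07e-07.

(1.97 ± 0.307) × 10^-6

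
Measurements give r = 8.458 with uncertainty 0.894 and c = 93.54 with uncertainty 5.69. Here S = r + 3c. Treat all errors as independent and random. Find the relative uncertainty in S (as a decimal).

0.0591

S is a linear combination, so absolute uncertainties add in quadrature:
  (δr)² = 0.799;  (3·δc)² = 291
δS = √(292) = 17.1
S = 289.1, so δS/S = 17.1/289.1 = 0.0591.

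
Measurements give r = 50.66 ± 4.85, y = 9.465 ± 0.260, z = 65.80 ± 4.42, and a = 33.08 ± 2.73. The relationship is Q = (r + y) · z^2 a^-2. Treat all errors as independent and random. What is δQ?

54.2

Let u = r + y = 60.12. δu = √(δr² + δy²) = √(23.5 + 0.0676) = 4.86, so δu/u = 0.0808.
Q is then a monomial in u, z, a:
δQ/Q = √((δu/u)² + (2·δz/z)² + (-2·δa/a)²) = √(0.00653 + 0.0180 + 0.0272) = 0.228
Q = 237.9, so δQ = 0.228 × 237.9 = 54.2.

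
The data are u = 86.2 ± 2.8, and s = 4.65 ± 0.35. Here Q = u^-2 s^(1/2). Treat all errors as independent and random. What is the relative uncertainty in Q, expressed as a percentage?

Q is a product of powers, so relative uncertainties combine in quadrature:
  (-2·δu/u)² = (-2×0.0325)² = 0.00422;  (½·δs/s)² = (0.5×0.0753)² = 0.00142
δQ/Q = √(0.00564) = 0.0751

7.51%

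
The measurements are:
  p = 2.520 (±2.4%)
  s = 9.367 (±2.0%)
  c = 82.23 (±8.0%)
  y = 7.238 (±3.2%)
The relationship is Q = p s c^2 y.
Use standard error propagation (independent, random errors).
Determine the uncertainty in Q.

Relative error in a monomial: (δQ/Q)² = Σ (nᵢ · δxᵢ/xᵢ)².
  (1·δp/p)² = (1×0.0240)² = 0.000576;  (1·δs/s)² = (1×0.0200)² = 0.000400;  (2·δc/c)² = (2×0.0800)² = 0.0256;  (1·δy/y)² = (1×0.0320)² = 0.00102
δQ/Q = √(0.0276) = 0.166
Q = 1.155e+06, so δQ = 0.166 × 1.155e+06 = 1.92e+05.

1.92e+05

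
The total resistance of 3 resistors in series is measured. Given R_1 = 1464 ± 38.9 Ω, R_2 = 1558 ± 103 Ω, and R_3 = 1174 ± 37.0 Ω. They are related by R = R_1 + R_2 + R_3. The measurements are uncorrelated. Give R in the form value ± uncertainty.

Each term contributes (cᵢ δxᵢ)² to (δR)²:
  (δR_1)² = 1510;  (δR_2)² = 10600;  (δR_3)² = 1370
δR = √(13500) = 116 Ω
R = 4196 Ω.

4196 ± 116 Ω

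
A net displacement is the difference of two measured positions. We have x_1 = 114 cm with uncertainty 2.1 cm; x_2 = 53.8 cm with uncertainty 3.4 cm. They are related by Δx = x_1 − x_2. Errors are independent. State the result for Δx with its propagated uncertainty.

60.2 ± 4.00 cm

For a sum/difference, combine absolute errors in quadrature:
  (δx_1)² = 4.41;  (δx_2)² = 11.6
δΔx = √(16.0) = 4.00 cm
Δx = 60.2 cm.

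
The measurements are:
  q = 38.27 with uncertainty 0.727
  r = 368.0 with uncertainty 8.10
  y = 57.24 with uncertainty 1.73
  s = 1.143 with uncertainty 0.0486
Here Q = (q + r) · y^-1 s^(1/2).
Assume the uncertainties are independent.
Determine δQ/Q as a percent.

4.20%

Let u = q + r = 406.3. δu = √(δq² + δr²) = √(0.529 + 65.6) = 8.13, so δu/u = 0.0200.
Q is then a monomial in u, y, s:
δQ/Q = √((δu/u)² + (-1·δy/y)² + (½·δs/s)²) = √(0.000401 + 0.000913 + 0.000452) = 0.0420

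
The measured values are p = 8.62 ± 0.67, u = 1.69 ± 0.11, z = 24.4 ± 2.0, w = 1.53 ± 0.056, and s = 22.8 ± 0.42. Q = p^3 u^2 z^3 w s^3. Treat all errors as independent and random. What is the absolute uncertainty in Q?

1.78e+11

Relative error in a monomial: (δQ/Q)² = Σ (nᵢ · δxᵢ/xᵢ)².
  (3·δp/p)² = (3×0.0777)² = 0.0544;  (2·δu/u)² = (2×0.0651)² = 0.0169;  (3·δz/z)² = (3×0.0820)² = 0.0605;  (1·δw/w)² = (1×0.0366)² = 0.00134;  (3·δs/s)² = (3×0.0184)² = 0.00305
δQ/Q = √(0.136) = 0.369
Q = 4.82e+11, so δQ = 0.369 × 4.82e+11 = 1.78e+11.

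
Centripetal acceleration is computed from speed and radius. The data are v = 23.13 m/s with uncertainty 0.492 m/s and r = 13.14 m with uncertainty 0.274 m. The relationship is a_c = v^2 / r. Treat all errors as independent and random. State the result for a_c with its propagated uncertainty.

40.72 ± 1.93 m/s^2

a_c is a product of powers, so relative uncertainties combine in quadrature:
  (2·δv/v)² = (2×0.0213)² = 0.00181;  (-1·δr/r)² = (-1×0.0209)² = 0.000435
δa_c/a_c = √(0.00224) = 0.0474
a_c = 40.72 m/s^2, so δa_c = 0.0474 × 40.72 = 1.93 m/s^2.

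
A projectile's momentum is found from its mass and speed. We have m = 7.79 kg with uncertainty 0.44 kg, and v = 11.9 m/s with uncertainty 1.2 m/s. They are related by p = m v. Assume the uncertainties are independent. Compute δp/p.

Products/powers → add relative errors in quadrature, weighted by exponent:
  (1·δm/m)² = (1×0.0565)² = 0.00319;  (1·δv/v)² = (1×0.101)² = 0.0102
δp/p = √(0.0134) = 0.116

0.116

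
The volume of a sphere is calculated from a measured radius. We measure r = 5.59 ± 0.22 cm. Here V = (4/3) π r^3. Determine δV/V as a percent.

11.8%

V is a product of powers, so relative uncertainties combine in quadrature:
  (3·δr/r)² = (3×0.0394)² = 0.0139
δV/V = √(0.0139) = 0.118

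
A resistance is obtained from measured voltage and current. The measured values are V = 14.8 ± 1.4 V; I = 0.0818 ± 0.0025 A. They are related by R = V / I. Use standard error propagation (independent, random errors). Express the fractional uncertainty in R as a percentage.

For a monomial R ∝ V, I^-1, fractional errors add in quadrature:
  (1·δV/V)² = (1×0.0946)² = 0.00895;  (-1·δI/I)² = (-1×0.0306)² = 0.000934
δR/R = √(0.00988) = 0.0994

9.94%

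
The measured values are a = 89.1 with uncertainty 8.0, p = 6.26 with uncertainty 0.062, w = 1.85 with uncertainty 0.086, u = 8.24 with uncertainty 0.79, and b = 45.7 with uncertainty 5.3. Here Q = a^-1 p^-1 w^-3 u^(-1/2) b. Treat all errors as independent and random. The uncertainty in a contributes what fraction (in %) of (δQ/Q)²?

18.6%

(δQ/Q)² = (-1·δa/a)² + (-1·δp/p)² + (-3·δw/w)² + (−½·δu/u)² + (1·δb/b)²
  a term: (-1×0.0898)² = 0.00806
  p term: (-1×0.00990)² = 9.81e-05
  w term: (-3×0.0465)² = 0.0194
  u term: (-0.5×0.0959)² = 0.00230
  b term: (1×0.116)² = 0.0134
Total = 0.0434. Share from a = 0.00806/0.0434 = 0.186.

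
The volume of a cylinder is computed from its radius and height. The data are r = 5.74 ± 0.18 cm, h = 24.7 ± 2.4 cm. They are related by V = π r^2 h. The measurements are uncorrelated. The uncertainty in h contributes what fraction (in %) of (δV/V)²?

70.6%

(δV/V)² = (2·δr/r)² + (1·δh/h)²
  r term: (2×0.0314)² = 0.00393
  h term: (1×0.0972)² = 0.00944
Total = 0.0134. Share from h = 0.00944/0.0134 = 0.706.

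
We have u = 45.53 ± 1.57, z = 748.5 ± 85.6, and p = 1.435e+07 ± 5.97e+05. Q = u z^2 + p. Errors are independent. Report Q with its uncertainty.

(3.986 ± 0.593) × 10^7

Let w = u·z^2 = 2.551e+07. δw/w = √((1·δu/u)² + (2·δz/z)²) = √(0.00119 + 0.0523) = 0.231, so δw = 5.9e+06.
Q = w + p: δQ = √(δw² + δp²) = √(3.48e+13 + 3.56e+11) = 5.93e+06
Q = 3.986e+07.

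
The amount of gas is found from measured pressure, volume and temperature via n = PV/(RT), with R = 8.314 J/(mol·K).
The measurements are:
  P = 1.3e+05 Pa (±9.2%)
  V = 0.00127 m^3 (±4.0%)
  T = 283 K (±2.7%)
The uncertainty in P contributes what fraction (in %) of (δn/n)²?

(δn/n)² = (1·δP/P)² + (1·δV/V)² + (-1·δT/T)²
  P term: (1×0.0920)² = 0.00846
  V term: (1×0.0400)² = 0.00160
  T term: (-1×0.0270)² = 0.000729
Total = 0.0108. Share from P = 0.00846/0.0108 = 0.784.

78.4%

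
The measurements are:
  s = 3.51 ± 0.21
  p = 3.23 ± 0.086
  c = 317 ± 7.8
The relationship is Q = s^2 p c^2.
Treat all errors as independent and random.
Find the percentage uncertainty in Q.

13.2%

For a monomial Q ∝ s^2, p, c^2, fractional errors add in quadrature:
  (2·δs/s)² = (2×0.0598)² = 0.0143;  (1·δp/p)² = (1×0.0266)² = 0.000709;  (2·δc/c)² = (2×0.0246)² = 0.00242
δQ/Q = √(0.0174) = 0.132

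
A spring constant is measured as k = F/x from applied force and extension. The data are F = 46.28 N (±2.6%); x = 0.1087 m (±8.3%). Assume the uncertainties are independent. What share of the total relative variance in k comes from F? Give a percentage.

8.94%

(δk/k)² = (1·δF/F)² + (-1·δx/x)²
  F term: (1×0.0260)² = 0.000676
  x term: (-1×0.0830)² = 0.00689
Total = 0.00757. Share from F = 0.000676/0.00757 = 0.0894.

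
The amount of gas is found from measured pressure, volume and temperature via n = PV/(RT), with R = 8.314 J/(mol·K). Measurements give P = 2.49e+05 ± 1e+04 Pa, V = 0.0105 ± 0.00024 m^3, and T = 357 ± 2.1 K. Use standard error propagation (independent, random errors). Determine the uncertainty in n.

Relative error in a monomial: (δn/n)² = Σ (nᵢ · δxᵢ/xᵢ)².
  (1·δP/P)² = (1×0.0402)² = 0.00161;  (1·δV/V)² = (1×0.0229)² = 0.000522;  (-1·δT/T)² = (-1×0.00588)² = 3.46e-05
δn/n = √(0.00217) = 0.0466
n = 0.881 mol, so δn = 0.0466 × 0.881 = 0.0410 mol.

0.0410 mol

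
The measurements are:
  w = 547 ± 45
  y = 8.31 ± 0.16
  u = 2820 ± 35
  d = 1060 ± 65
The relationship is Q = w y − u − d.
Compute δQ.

Let p = w·y = 4550. δp/p = √((1·δw/w)² + (1·δy/y)²) = √(0.00677 + 0.000371) = 0.0845, so δp = 384.
Q = p − u − d: δQ = √(δp² + δu² + δd²) = √(1.47e+05 + 1220 + 4220) = 391

391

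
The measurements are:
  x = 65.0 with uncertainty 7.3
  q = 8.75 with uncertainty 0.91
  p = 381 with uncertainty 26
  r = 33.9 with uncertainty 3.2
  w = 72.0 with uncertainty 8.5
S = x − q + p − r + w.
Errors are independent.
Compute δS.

28.5

Each term contributes (cᵢ δxᵢ)² to (δS)²:
  (δx)² = 53.3;  (δq)² = 0.828;  (δp)² = 676;  (δr)² = 10.2;  (δw)² = 72.2
δS = √(813) = 28.5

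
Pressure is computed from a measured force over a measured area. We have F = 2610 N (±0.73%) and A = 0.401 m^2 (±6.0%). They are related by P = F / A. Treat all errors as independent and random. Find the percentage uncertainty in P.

For a monomial P ∝ F, A^-1, fractional errors add in quadrature:
  (1·δF/F)² = (1×0.00730)² = 5.33e-05;  (-1·δA/A)² = (-1×0.0600)² = 0.00360
δP/P = √(0.00365) = 0.0604

6.04%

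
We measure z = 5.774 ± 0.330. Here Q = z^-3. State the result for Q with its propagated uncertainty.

Since Q is a product/quotient, work with relative uncertainties:
  (-3·δz/z)² = (-3×0.0572)² = 0.0294
δQ/Q = √(0.0294) = 0.171
Q = 0.005195, so δQ = 0.171 × 0.005195 = 0.000891.

0.005195 ± 0.000891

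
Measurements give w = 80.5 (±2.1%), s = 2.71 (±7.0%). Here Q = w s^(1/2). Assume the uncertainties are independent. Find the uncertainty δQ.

5.41

Q is a product of powers, so relative uncertainties combine in quadrature:
  (1·δw/w)² = (1×0.0210)² = 0.000441;  (½·δs/s)² = (0.5×0.0700)² = 0.00123
δQ/Q = √(0.00167) = 0.0408
Q = 133, so δQ = 0.0408 × 133 = 5.41.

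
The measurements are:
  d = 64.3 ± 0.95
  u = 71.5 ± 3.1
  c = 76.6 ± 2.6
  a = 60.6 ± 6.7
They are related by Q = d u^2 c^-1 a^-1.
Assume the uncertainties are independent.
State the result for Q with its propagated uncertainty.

For a monomial Q ∝ d, u^2, c^-1, a^-1, fractional errors add in quadrature:
  (1·δd/d)² = (1×0.0148)² = 0.000218;  (2·δu/u)² = (2×0.0434)² = 0.00752;  (-1·δc/c)² = (-1×0.0339)² = 0.00115;  (-1·δa/a)² = (-1×0.111)² = 0.0122
δQ/Q = √(0.0211) = 0.145
Q = 70.8, so δQ = 0.145 × 70.8 = 10.3.

70.8 ± 10.3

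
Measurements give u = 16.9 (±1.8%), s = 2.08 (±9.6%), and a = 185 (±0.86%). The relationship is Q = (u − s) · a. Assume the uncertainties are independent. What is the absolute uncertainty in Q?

71.3

Let w = u − s = 14.8. δw = √(δu² + δs²) = √(0.0925 + 0.0399) = 0.364, so δw/w = 0.0246.
Q is then a monomial in w, a:
δQ/Q = √((δw/w)² + (1·δa/a)²) = √(0.000603 + 7.4e-05) = 0.0260
Q = 2740, so δQ = 0.0260 × 2740 = 71.3.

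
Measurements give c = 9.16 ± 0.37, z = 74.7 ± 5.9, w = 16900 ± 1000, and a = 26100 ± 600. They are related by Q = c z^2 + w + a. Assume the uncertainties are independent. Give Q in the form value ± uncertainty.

Let p = c·z^2 = 51100. δp/p = √((1·δc/c)² + (2·δz/z)²) = √(0.00163 + 0.0250) = 0.163, so δp = 8330.
Q = p + w + a: δQ = √(δp² + δw² + δa²) = √(6.95e+07 + 1e+06 + 3.6e+05) = 8420
Q = 94100.

94100 ± 8420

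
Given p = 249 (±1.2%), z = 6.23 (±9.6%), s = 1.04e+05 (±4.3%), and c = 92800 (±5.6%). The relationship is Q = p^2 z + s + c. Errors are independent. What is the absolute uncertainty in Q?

38800

Let w = p^2·z = 3.86e+05. δw/w = √((2·δp/p)² + (1·δz/z)²) = √(0.000576 + 0.00922) = 0.0990, so δw = 38200.
Q = w + s + c: δQ = √(δw² + δs² + δc²) = √(1.46e+09 + 2e+07 + 2.7e+07) = 38800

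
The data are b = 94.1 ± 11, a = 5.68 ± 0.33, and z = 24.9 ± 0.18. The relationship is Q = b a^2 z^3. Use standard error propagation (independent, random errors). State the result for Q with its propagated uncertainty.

(4.69 ± 0.779) × 10^7

Q is a product of powers, so relative uncertainties combine in quadrature:
  (1·δb/b)² = (1×0.117)² = 0.0137;  (2·δa/a)² = (2×0.0581)² = 0.0135;  (3·δz/z)² = (3×0.00723)² = 0.000470
δQ/Q = √(0.0276) = 0.166
Q = 4.69e+07, so δQ = 0.166 × 4.69e+07 = 7.79e+06.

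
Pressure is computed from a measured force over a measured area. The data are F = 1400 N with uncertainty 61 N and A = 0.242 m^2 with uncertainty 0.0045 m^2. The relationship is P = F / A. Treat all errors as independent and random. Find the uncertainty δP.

Each factor contributes (exponent × relative error)² to (δP/P)²:
  (1·δF/F)² = (1×0.0436)² = 0.00190;  (-1·δA/A)² = (-1×0.0186)² = 0.000346
δP/P = √(0.00224) = 0.0474
P = 5790 Pa, so δP = 0.0474 × 5790 = 274 Pa.

274 Pa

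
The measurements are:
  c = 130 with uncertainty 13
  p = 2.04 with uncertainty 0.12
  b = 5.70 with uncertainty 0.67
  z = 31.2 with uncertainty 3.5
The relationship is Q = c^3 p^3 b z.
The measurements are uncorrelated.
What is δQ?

For a monomial Q ∝ c^3, p^3, b, z, fractional errors add in quadrature:
  (3·δc/c)² = (3×0.100)² = 0.0900;  (3·δp/p)² = (3×0.0588)² = 0.0311;  (1·δb/b)² = (1×0.118)² = 0.0138;  (1·δz/z)² = (1×0.112)² = 0.0126
δQ/Q = √(0.148) = 0.384
Q = 3.32e+09, so δQ = 0.384 × 3.32e+09 = 1.27e+09.

1.27e+09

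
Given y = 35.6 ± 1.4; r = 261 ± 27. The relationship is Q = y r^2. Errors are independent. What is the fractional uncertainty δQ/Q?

For a monomial Q ∝ y, r^2, fractional errors add in quadrature:
  (1·δy/y)² = (1×0.0393)² = 0.00155;  (2·δr/r)² = (2×0.103)² = 0.0428
δQ/Q = √(0.0444) = 0.211

0.211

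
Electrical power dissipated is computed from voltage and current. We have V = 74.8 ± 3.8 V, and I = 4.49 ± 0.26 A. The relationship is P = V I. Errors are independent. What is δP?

Relative error in a monomial: (δP/P)² = Σ (nᵢ · δxᵢ/xᵢ)².
  (1·δV/V)² = (1×0.0508)² = 0.00258;  (1·δI/I)² = (1×0.0579)² = 0.00335
δP/P = √(0.00593) = 0.0770
P = 336 W, so δP = 0.0770 × 336 = 25.9 W.

25.9 W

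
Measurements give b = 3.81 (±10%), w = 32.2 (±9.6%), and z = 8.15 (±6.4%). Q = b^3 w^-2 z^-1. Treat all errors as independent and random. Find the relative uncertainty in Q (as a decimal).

Q is a product of powers, so relative uncertainties combine in quadrature:
  (3·δb/b)² = (3×0.100)² = 0.0900;  (-2·δw/w)² = (-2×0.0960)² = 0.0369;  (-1·δz/z)² = (-1×0.0640)² = 0.00410
δQ/Q = √(0.131) = 0.362

0.362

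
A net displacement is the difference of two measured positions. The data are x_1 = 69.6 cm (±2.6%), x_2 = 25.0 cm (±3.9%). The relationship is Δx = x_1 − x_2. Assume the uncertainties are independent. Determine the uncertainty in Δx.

2.06 cm

Absolute uncertainties add in quadrature for a linear combination:
  (δx_1)² = 3.27;  (δx_2)² = 0.951
δΔx = √(4.23) = 2.06 cm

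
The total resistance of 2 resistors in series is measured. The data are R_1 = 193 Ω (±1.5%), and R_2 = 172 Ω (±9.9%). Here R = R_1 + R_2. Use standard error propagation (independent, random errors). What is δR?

17.3 Ω

Sums and differences: (δR)² = Σ (cᵢ δxᵢ)².
  (δR_1)² = 8.38;  (δR_2)² = 290
δR = √(298) = 17.3 Ω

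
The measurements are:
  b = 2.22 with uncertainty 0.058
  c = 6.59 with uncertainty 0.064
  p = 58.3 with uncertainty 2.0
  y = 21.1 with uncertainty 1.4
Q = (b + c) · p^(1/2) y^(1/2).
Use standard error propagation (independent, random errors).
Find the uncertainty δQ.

11.9

Let u = b + c = 8.81. δu = √(δb² + δc²) = √(0.00336 + 0.00410) = 0.0864, so δu/u = 0.00980.
Q is then a monomial in u, p, y:
δQ/Q = √((δu/u)² + (½·δp/p)² + (½·δy/y)²) = √(9.61e-05 + 0.000294 + 0.00110) = 0.0386
Q = 309, so δQ = 0.0386 × 309 = 11.9.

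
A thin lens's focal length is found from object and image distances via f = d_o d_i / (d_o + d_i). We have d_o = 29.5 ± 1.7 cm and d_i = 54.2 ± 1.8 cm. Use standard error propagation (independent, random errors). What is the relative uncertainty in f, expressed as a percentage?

3.91%

∂f/∂d_o = (d_i/(d_o+d_i))² = 0.419;  ∂f/∂d_i = (d_o/(d_o+d_i))² = 0.124
δf = √((∂f/∂d_o · δd_o)² + (∂f/∂d_i · δd_i)²) = √(0.508 + 0.0500) = 0.747 cm
f = 19.1 cm, so δf/f = 0.747/19.1 = 0.0391.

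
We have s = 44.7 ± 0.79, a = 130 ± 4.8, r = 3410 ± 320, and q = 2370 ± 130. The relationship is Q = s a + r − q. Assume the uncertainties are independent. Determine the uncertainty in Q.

Let p = s·a = 5810. δp/p = √((1·δs/s)² + (1·δa/a)²) = √(0.000312 + 0.00136) = 0.0409, so δp = 238.
Q = p + r − q: δQ = √(δp² + δr² + δq²) = √(56600 + 1.02e+05 + 16900) = 419

419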